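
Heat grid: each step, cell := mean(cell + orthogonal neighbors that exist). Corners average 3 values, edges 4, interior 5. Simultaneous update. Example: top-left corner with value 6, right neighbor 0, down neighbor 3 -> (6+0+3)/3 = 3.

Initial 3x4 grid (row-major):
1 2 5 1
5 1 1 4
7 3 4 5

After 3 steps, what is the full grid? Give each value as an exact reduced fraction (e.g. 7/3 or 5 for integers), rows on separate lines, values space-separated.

Answer: 773/270 9797/3600 9547/3600 1273/432
23869/7200 1132/375 18427/6000 44303/14400
443/120 2137/600 6011/1800 1495/432

Derivation:
After step 1:
  8/3 9/4 9/4 10/3
  7/2 12/5 3 11/4
  5 15/4 13/4 13/3
After step 2:
  101/36 287/120 65/24 25/9
  407/120 149/50 273/100 161/48
  49/12 18/5 43/12 31/9
After step 3:
  773/270 9797/3600 9547/3600 1273/432
  23869/7200 1132/375 18427/6000 44303/14400
  443/120 2137/600 6011/1800 1495/432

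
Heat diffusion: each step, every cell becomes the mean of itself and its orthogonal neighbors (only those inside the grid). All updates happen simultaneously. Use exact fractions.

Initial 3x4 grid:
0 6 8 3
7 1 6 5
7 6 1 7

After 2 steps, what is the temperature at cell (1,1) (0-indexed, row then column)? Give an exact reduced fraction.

Step 1: cell (1,1) = 26/5
Step 2: cell (1,1) = 413/100
Full grid after step 2:
  71/18 571/120 571/120 49/9
  399/80 413/100 127/25 1147/240
  85/18 1237/240 1037/240 175/36

Answer: 413/100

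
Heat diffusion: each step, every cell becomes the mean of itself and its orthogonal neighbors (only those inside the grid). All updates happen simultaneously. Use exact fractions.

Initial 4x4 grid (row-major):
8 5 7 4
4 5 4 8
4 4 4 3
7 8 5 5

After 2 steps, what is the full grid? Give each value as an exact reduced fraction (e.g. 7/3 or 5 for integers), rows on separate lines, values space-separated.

Answer: 103/18 1279/240 1391/240 193/36
301/60 53/10 19/4 1301/240
16/3 483/100 251/50 217/48
205/36 137/24 119/24 89/18

Derivation:
After step 1:
  17/3 25/4 5 19/3
  21/4 22/5 28/5 19/4
  19/4 5 4 5
  19/3 6 11/2 13/3
After step 2:
  103/18 1279/240 1391/240 193/36
  301/60 53/10 19/4 1301/240
  16/3 483/100 251/50 217/48
  205/36 137/24 119/24 89/18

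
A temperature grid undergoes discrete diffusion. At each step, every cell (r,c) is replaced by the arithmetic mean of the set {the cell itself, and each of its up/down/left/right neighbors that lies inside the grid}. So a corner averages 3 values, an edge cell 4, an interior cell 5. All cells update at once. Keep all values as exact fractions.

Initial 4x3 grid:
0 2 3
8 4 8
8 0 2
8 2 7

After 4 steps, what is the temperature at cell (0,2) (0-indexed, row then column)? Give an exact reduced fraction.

Answer: 490867/129600

Derivation:
Step 1: cell (0,2) = 13/3
Step 2: cell (0,2) = 65/18
Step 3: cell (0,2) = 8279/2160
Step 4: cell (0,2) = 490867/129600
Full grid after step 4:
  511267/129600 3360883/864000 490867/129600
  232943/54000 1457597/360000 433261/108000
  82621/18000 1586597/360000 442601/108000
  22961/4800 3844603/864000 551147/129600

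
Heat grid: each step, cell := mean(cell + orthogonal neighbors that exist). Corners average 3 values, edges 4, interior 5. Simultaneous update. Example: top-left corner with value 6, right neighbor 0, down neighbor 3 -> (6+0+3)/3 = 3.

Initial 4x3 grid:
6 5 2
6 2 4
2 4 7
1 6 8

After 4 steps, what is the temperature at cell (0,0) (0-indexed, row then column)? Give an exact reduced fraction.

Answer: 542903/129600

Derivation:
Step 1: cell (0,0) = 17/3
Step 2: cell (0,0) = 161/36
Step 3: cell (0,0) = 2353/540
Step 4: cell (0,0) = 542903/129600
Full grid after step 4:
  542903/129600 3646037/864000 542453/129600
  902383/216000 1524373/360000 59563/13500
  296561/72000 534391/120000 3541/750
  182441/43200 439393/96000 213991/43200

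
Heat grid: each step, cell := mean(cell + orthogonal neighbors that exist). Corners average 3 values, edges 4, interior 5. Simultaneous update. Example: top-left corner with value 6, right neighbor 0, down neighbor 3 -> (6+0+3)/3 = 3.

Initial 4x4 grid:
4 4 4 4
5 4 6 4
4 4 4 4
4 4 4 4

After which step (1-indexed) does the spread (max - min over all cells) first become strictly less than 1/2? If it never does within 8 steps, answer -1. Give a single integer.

Answer: 2

Derivation:
Step 1: max=23/5, min=4, spread=3/5
Step 2: max=112/25, min=4, spread=12/25
  -> spread < 1/2 first at step 2
Step 3: max=5219/1200, min=813/200, spread=341/1200
Step 4: max=465727/108000, min=73799/18000, spread=22933/108000
Step 5: max=4646123/1080000, min=743257/180000, spread=186581/1080000
Step 6: max=2601943/607500, min=6716159/1620000, spread=667067/4860000
Step 7: max=4156085819/972000000, min=674194333/162000000, spread=110919821/972000000
Step 8: max=9325670221/2187000000, min=15200254091/3645000000, spread=32112151/341718750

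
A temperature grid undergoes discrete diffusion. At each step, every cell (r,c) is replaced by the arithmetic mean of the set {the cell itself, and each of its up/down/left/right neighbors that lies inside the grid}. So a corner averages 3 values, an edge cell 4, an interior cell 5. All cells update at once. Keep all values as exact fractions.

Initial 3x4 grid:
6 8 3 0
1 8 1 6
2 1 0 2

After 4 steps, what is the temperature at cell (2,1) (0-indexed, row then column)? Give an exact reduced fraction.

Answer: 624653/216000

Derivation:
Step 1: cell (2,1) = 11/4
Step 2: cell (2,1) = 533/240
Step 3: cell (2,1) = 20939/7200
Step 4: cell (2,1) = 624653/216000
Full grid after step 4:
  184111/43200 31589/8000 258661/72000 133471/43200
  3163367/864000 1292233/360000 1087733/360000 2478187/864000
  418633/129600 624653/216000 591733/216000 319313/129600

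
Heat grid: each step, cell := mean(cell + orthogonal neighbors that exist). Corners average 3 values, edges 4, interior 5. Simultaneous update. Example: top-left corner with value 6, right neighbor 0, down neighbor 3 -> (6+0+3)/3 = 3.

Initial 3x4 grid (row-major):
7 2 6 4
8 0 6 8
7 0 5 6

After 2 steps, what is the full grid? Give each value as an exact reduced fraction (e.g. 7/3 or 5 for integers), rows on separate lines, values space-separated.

After step 1:
  17/3 15/4 9/2 6
  11/2 16/5 5 6
  5 3 17/4 19/3
After step 2:
  179/36 1027/240 77/16 11/2
  581/120 409/100 459/100 35/6
  9/2 309/80 223/48 199/36

Answer: 179/36 1027/240 77/16 11/2
581/120 409/100 459/100 35/6
9/2 309/80 223/48 199/36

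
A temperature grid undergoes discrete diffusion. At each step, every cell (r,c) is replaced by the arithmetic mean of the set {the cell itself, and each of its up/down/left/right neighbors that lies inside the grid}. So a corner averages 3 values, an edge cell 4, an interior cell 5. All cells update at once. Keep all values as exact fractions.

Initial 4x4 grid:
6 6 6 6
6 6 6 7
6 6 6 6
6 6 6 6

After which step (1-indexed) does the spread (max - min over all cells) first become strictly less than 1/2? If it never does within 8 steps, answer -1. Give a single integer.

Step 1: max=19/3, min=6, spread=1/3
  -> spread < 1/2 first at step 1
Step 2: max=751/120, min=6, spread=31/120
Step 3: max=6691/1080, min=6, spread=211/1080
Step 4: max=664843/108000, min=6, spread=16843/108000
Step 5: max=5970643/972000, min=54079/9000, spread=130111/972000
Step 6: max=178602367/29160000, min=3247159/540000, spread=3255781/29160000
Step 7: max=5349153691/874800000, min=3251107/540000, spread=82360351/874800000
Step 8: max=160215316891/26244000000, min=585706441/97200000, spread=2074577821/26244000000

Answer: 1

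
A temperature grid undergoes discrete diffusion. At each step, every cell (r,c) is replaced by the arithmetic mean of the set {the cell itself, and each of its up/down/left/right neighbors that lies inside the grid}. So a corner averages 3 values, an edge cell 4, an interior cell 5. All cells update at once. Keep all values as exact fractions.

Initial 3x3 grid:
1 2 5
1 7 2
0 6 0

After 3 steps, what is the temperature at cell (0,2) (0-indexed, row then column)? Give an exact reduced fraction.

Step 1: cell (0,2) = 3
Step 2: cell (0,2) = 41/12
Step 3: cell (0,2) = 2287/720
Full grid after step 3:
  697/270 43387/14400 2287/720
  38537/14400 17669/6000 23431/7200
  2863/1080 4793/1600 6691/2160

Answer: 2287/720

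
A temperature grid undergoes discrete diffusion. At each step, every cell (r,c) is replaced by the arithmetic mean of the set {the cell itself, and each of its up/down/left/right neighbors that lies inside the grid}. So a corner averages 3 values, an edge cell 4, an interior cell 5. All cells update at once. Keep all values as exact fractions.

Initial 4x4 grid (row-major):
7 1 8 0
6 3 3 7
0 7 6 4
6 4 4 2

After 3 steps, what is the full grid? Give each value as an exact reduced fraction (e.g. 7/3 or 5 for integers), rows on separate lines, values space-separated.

After step 1:
  14/3 19/4 3 5
  4 4 27/5 7/2
  19/4 4 24/5 19/4
  10/3 21/4 4 10/3
After step 2:
  161/36 197/48 363/80 23/6
  209/48 443/100 207/50 373/80
  193/48 114/25 459/100 983/240
  40/9 199/48 1043/240 145/36
After step 3:
  931/216 31579/7200 3323/800 391/90
  31099/7200 12953/3000 559/125 10039/2400
  31283/7200 1631/375 13039/3000 31277/7200
  227/54 31493/7200 30797/7200 4489/1080

Answer: 931/216 31579/7200 3323/800 391/90
31099/7200 12953/3000 559/125 10039/2400
31283/7200 1631/375 13039/3000 31277/7200
227/54 31493/7200 30797/7200 4489/1080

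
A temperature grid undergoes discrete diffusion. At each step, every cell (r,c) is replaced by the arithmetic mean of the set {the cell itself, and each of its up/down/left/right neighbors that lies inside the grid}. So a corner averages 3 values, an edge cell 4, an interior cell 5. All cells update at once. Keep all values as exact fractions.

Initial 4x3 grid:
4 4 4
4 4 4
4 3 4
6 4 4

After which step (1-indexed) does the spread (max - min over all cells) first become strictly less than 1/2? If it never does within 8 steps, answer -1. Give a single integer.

Step 1: max=14/3, min=15/4, spread=11/12
Step 2: max=79/18, min=311/80, spread=361/720
Step 3: max=4589/1080, min=3139/800, spread=7027/21600
  -> spread < 1/2 first at step 3
Step 4: max=540917/129600, min=94523/24000, spread=9529/40500
Step 5: max=32121193/7776000, min=426469/108000, spread=56617/311040
Step 6: max=1913639087/466560000, min=51317917/12960000, spread=2647763/18662400
Step 7: max=114290153533/27993600000, min=3086631803/777600000, spread=25371269/223948800
Step 8: max=6834017598647/1679616000000, min=185642141077/46656000000, spread=1207204159/13436928000

Answer: 3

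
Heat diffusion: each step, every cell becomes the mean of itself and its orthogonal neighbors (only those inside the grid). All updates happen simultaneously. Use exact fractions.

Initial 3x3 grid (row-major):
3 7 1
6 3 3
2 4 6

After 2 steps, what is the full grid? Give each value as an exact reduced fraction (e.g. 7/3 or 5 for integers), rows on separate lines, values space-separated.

Answer: 37/9 171/40 125/36
523/120 93/25 317/80
15/4 1001/240 34/9

Derivation:
After step 1:
  16/3 7/2 11/3
  7/2 23/5 13/4
  4 15/4 13/3
After step 2:
  37/9 171/40 125/36
  523/120 93/25 317/80
  15/4 1001/240 34/9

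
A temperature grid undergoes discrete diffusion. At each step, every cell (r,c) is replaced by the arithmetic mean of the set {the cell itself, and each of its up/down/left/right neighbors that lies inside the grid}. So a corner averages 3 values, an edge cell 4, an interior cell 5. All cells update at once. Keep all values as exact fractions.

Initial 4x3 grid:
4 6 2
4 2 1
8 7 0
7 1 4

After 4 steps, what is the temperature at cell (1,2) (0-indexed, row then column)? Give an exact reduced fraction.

Answer: 231769/72000

Derivation:
Step 1: cell (1,2) = 5/4
Step 2: cell (1,2) = 45/16
Step 3: cell (1,2) = 2229/800
Step 4: cell (1,2) = 231769/72000
Full grid after step 4:
  262981/64800 1589399/432000 16813/5400
  472091/108000 329243/90000 231769/72000
  483121/108000 479599/120000 694867/216000
  602677/129600 1145371/288000 454127/129600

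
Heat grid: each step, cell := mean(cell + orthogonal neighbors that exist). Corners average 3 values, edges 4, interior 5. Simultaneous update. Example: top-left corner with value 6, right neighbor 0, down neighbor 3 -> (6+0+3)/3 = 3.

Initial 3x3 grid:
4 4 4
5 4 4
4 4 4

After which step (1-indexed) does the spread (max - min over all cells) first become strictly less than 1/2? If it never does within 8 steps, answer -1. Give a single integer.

Answer: 1

Derivation:
Step 1: max=13/3, min=4, spread=1/3
  -> spread < 1/2 first at step 1
Step 2: max=1027/240, min=4, spread=67/240
Step 3: max=9077/2160, min=807/200, spread=1807/10800
Step 4: max=3613963/864000, min=21961/5400, spread=33401/288000
Step 5: max=32333933/7776000, min=2203391/540000, spread=3025513/38880000
Step 6: max=12906526867/3110400000, min=117955949/28800000, spread=53531/995328
Step 7: max=772528925849/186624000000, min=31895116051/7776000000, spread=450953/11943936
Step 8: max=46298663560603/11197440000000, min=3833488610519/933120000000, spread=3799043/143327232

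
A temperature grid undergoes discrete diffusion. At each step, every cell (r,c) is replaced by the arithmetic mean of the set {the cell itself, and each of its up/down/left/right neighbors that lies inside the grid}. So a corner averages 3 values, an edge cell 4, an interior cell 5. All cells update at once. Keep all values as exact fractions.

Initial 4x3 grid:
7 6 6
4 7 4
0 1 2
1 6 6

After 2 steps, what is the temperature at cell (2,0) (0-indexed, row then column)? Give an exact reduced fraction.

Step 1: cell (2,0) = 3/2
Step 2: cell (2,0) = 173/60
Full grid after step 2:
  50/9 219/40 199/36
  241/60 467/100 133/30
  173/60 317/100 119/30
  22/9 137/40 137/36

Answer: 173/60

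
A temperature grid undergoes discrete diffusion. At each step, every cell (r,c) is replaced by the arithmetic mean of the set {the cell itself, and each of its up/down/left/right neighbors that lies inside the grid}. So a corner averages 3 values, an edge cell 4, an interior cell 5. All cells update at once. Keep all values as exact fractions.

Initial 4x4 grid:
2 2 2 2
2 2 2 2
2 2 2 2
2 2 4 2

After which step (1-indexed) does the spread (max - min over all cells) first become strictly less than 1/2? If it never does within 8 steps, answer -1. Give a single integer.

Step 1: max=8/3, min=2, spread=2/3
Step 2: max=151/60, min=2, spread=31/60
Step 3: max=1291/540, min=2, spread=211/540
  -> spread < 1/2 first at step 3
Step 4: max=124843/54000, min=2, spread=16843/54000
Step 5: max=1110643/486000, min=9079/4500, spread=130111/486000
Step 6: max=32802367/14580000, min=547159/270000, spread=3255781/14580000
Step 7: max=975153691/437400000, min=551107/270000, spread=82360351/437400000
Step 8: max=28995316891/13122000000, min=99706441/48600000, spread=2074577821/13122000000

Answer: 3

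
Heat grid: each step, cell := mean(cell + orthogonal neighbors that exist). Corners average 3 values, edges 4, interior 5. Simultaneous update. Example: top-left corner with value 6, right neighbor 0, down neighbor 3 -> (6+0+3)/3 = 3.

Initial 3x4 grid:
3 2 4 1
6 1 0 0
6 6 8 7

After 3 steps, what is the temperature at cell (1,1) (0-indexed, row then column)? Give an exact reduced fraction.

Answer: 21793/6000

Derivation:
Step 1: cell (1,1) = 3
Step 2: cell (1,1) = 347/100
Step 3: cell (1,1) = 21793/6000
Full grid after step 3:
  1481/432 21091/7200 17251/7200 4861/2160
  7249/1800 21793/6000 19033/6000 10463/3600
  113/24 2693/600 4921/1200 457/120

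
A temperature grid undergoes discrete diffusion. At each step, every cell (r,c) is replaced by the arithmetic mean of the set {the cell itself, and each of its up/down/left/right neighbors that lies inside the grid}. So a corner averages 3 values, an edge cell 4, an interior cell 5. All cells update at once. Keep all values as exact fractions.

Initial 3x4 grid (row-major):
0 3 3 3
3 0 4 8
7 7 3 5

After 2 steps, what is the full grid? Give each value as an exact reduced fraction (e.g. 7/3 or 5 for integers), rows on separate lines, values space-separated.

Answer: 2 203/80 781/240 155/36
407/120 61/20 4 93/20
149/36 271/60 269/60 181/36

Derivation:
After step 1:
  2 3/2 13/4 14/3
  5/2 17/5 18/5 5
  17/3 17/4 19/4 16/3
After step 2:
  2 203/80 781/240 155/36
  407/120 61/20 4 93/20
  149/36 271/60 269/60 181/36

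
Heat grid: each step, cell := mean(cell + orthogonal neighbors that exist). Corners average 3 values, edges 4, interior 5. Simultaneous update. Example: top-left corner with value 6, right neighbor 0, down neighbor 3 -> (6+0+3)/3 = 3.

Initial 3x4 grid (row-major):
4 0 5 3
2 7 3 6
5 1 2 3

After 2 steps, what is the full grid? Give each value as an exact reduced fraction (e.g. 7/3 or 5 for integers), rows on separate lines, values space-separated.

After step 1:
  2 4 11/4 14/3
  9/2 13/5 23/5 15/4
  8/3 15/4 9/4 11/3
After step 2:
  7/2 227/80 961/240 67/18
  353/120 389/100 319/100 1001/240
  131/36 169/60 107/30 29/9

Answer: 7/2 227/80 961/240 67/18
353/120 389/100 319/100 1001/240
131/36 169/60 107/30 29/9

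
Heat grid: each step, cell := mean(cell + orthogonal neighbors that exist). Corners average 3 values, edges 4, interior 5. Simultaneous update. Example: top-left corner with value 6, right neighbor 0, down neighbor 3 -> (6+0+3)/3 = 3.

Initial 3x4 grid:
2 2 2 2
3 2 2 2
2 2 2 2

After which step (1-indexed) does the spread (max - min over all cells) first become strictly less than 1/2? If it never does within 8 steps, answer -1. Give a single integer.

Answer: 1

Derivation:
Step 1: max=7/3, min=2, spread=1/3
  -> spread < 1/2 first at step 1
Step 2: max=547/240, min=2, spread=67/240
Step 3: max=4757/2160, min=2, spread=437/2160
Step 4: max=1885531/864000, min=2009/1000, spread=29951/172800
Step 5: max=16767821/7776000, min=6829/3375, spread=206761/1555200
Step 6: max=6676995571/3110400000, min=10965671/5400000, spread=14430763/124416000
Step 7: max=398355741689/186624000000, min=881652727/432000000, spread=139854109/1492992000
Step 8: max=23817351890251/11197440000000, min=79611228977/38880000000, spread=7114543559/89579520000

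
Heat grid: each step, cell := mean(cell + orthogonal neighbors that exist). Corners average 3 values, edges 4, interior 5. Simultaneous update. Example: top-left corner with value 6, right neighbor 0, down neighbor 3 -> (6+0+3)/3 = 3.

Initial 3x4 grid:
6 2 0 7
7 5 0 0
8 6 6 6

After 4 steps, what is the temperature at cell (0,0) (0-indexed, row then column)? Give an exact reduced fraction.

Answer: 100699/21600

Derivation:
Step 1: cell (0,0) = 5
Step 2: cell (0,0) = 59/12
Step 3: cell (0,0) = 85/18
Step 4: cell (0,0) = 100699/21600
Full grid after step 4:
  100699/21600 48193/12000 351847/108000 382879/129600
  245627/48000 134317/30000 1319779/360000 2816891/864000
  14803/2700 355283/72000 99341/24000 159643/43200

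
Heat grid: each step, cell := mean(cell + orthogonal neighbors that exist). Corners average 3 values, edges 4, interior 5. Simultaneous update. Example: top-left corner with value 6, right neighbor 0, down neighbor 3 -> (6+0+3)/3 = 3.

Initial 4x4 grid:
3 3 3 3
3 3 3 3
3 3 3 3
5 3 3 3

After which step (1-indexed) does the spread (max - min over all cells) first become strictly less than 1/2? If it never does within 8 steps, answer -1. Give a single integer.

Step 1: max=11/3, min=3, spread=2/3
Step 2: max=32/9, min=3, spread=5/9
Step 3: max=365/108, min=3, spread=41/108
  -> spread < 1/2 first at step 3
Step 4: max=10763/3240, min=3, spread=1043/3240
Step 5: max=317153/97200, min=3, spread=25553/97200
Step 6: max=9419459/2916000, min=27079/9000, spread=645863/2916000
Step 7: max=280081691/87480000, min=180971/60000, spread=16225973/87480000
Step 8: max=8350677983/2624400000, min=81701/27000, spread=409340783/2624400000

Answer: 3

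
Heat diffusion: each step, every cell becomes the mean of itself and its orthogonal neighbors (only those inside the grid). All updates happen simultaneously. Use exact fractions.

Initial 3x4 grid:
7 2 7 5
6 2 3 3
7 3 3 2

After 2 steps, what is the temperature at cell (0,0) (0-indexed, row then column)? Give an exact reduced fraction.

Answer: 5

Derivation:
Step 1: cell (0,0) = 5
Step 2: cell (0,0) = 5
Full grid after step 2:
  5 339/80 347/80 25/6
  571/120 411/100 341/100 871/240
  175/36 451/120 383/120 26/9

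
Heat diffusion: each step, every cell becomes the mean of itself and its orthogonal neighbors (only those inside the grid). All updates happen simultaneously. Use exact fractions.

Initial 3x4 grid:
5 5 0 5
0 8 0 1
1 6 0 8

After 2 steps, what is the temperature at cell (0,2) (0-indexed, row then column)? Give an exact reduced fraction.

Answer: 27/10

Derivation:
Step 1: cell (0,2) = 5/2
Step 2: cell (0,2) = 27/10
Full grid after step 2:
  34/9 53/15 27/10 8/3
  389/120 347/100 151/50 103/40
  115/36 803/240 241/80 10/3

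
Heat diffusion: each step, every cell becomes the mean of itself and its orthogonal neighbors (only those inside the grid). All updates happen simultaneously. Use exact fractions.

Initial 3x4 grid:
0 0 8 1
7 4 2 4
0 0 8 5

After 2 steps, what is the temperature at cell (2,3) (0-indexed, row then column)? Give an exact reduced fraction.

Step 1: cell (2,3) = 17/3
Step 2: cell (2,3) = 149/36
Full grid after step 2:
  97/36 641/240 917/240 121/36
  601/240 331/100 173/50 91/20
  97/36 701/240 1057/240 149/36

Answer: 149/36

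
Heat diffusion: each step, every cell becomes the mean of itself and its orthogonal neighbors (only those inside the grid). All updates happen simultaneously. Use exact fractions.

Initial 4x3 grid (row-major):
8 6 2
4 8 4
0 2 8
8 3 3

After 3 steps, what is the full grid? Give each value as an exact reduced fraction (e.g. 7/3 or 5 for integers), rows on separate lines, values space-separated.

Answer: 1883/360 317/60 3601/720
1181/240 1913/400 2347/480
1511/360 5311/1200 6389/1440
4301/1080 367/90 9427/2160

Derivation:
After step 1:
  6 6 4
  5 24/5 11/2
  7/2 21/5 17/4
  11/3 4 14/3
After step 2:
  17/3 26/5 31/6
  193/40 51/10 371/80
  491/120 83/20 1117/240
  67/18 62/15 155/36
After step 3:
  1883/360 317/60 3601/720
  1181/240 1913/400 2347/480
  1511/360 5311/1200 6389/1440
  4301/1080 367/90 9427/2160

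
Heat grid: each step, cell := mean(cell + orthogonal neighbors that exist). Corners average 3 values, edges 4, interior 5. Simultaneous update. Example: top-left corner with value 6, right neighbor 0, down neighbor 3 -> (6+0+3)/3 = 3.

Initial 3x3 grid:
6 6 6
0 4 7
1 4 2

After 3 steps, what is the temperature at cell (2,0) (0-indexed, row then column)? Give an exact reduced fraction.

Answer: 3161/1080

Derivation:
Step 1: cell (2,0) = 5/3
Step 2: cell (2,0) = 43/18
Step 3: cell (2,0) = 3161/1080
Full grid after step 3:
  2939/720 33497/7200 11117/2160
  49019/14400 24353/6000 66119/14400
  3161/1080 16273/4800 4351/1080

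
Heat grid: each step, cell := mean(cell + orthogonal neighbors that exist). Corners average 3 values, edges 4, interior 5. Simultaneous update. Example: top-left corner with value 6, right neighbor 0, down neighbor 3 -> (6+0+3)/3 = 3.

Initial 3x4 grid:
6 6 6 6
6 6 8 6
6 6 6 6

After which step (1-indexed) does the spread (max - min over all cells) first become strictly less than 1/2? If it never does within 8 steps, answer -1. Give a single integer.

Answer: 2

Derivation:
Step 1: max=13/2, min=6, spread=1/2
Step 2: max=323/50, min=6, spread=23/50
  -> spread < 1/2 first at step 2
Step 3: max=15211/2400, min=1213/200, spread=131/480
Step 4: max=136151/21600, min=21991/3600, spread=841/4320
Step 5: max=54382051/8640000, min=4413373/720000, spread=56863/345600
Step 6: max=488094341/77760000, min=39869543/6480000, spread=386393/3110400
Step 7: max=195017723131/31104000000, min=15972358813/2592000000, spread=26795339/248832000
Step 8: max=11681255714129/1866240000000, min=960206149667/155520000000, spread=254051069/2985984000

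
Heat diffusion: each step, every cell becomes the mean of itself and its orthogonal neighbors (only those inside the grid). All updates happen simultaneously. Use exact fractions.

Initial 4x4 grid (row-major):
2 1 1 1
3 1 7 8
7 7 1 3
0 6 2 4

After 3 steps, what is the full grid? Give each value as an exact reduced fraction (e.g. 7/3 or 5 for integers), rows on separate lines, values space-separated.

After step 1:
  2 5/4 5/2 10/3
  13/4 19/5 18/5 19/4
  17/4 22/5 4 4
  13/3 15/4 13/4 3
After step 2:
  13/6 191/80 641/240 127/36
  133/40 163/50 373/100 941/240
  487/120 101/25 77/20 63/16
  37/9 59/15 7/2 41/12
After step 3:
  1891/720 2097/800 22169/7200 3643/1080
  1281/400 6697/2000 10459/3000 27209/7200
  13981/3600 2297/600 7623/2000 121/32
  4357/1080 7013/1800 147/40 521/144

Answer: 1891/720 2097/800 22169/7200 3643/1080
1281/400 6697/2000 10459/3000 27209/7200
13981/3600 2297/600 7623/2000 121/32
4357/1080 7013/1800 147/40 521/144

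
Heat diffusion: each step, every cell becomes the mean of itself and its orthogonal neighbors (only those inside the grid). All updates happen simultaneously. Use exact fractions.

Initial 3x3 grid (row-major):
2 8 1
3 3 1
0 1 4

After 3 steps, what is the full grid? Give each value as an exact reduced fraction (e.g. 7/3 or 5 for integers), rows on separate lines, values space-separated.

After step 1:
  13/3 7/2 10/3
  2 16/5 9/4
  4/3 2 2
After step 2:
  59/18 431/120 109/36
  163/60 259/100 647/240
  16/9 32/15 25/12
After step 3:
  3451/1080 22477/7200 6707/2160
  4663/1800 5491/2000 37429/14400
  1193/540 3863/1800 553/240

Answer: 3451/1080 22477/7200 6707/2160
4663/1800 5491/2000 37429/14400
1193/540 3863/1800 553/240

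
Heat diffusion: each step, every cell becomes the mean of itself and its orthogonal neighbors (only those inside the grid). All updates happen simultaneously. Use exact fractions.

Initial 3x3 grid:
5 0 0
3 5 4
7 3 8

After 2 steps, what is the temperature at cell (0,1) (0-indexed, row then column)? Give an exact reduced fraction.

Answer: 19/8

Derivation:
Step 1: cell (0,1) = 5/2
Step 2: cell (0,1) = 19/8
Full grid after step 2:
  61/18 19/8 97/36
  15/4 41/10 163/48
  181/36 217/48 5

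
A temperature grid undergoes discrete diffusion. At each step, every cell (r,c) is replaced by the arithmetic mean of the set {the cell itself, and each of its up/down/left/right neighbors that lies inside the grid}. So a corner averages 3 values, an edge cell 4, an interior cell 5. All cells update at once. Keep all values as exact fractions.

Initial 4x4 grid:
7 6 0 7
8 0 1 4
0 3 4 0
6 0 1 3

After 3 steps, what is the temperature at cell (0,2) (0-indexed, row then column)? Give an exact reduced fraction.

Step 1: cell (0,2) = 7/2
Step 2: cell (0,2) = 733/240
Step 3: cell (0,2) = 24337/7200
Full grid after step 3:
  3277/720 8891/2400 24337/7200 3329/1080
  2239/600 6879/2000 1597/600 20077/7200
  1969/600 2449/1000 2767/1200 3241/1440
  929/360 951/400 283/144 4433/2160

Answer: 24337/7200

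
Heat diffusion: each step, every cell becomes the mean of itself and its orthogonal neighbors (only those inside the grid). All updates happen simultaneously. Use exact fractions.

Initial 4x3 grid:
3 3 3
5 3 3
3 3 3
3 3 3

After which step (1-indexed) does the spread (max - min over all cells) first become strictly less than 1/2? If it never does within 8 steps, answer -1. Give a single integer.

Step 1: max=11/3, min=3, spread=2/3
Step 2: max=211/60, min=3, spread=31/60
Step 3: max=1831/540, min=3, spread=211/540
  -> spread < 1/2 first at step 3
Step 4: max=178897/54000, min=2747/900, spread=14077/54000
Step 5: max=1598407/486000, min=165683/54000, spread=5363/24300
Step 6: max=47480809/14580000, min=92869/30000, spread=93859/583200
Step 7: max=2834674481/874800000, min=151136467/48600000, spread=4568723/34992000
Step 8: max=169244435629/52488000000, min=4555618889/1458000000, spread=8387449/83980800

Answer: 3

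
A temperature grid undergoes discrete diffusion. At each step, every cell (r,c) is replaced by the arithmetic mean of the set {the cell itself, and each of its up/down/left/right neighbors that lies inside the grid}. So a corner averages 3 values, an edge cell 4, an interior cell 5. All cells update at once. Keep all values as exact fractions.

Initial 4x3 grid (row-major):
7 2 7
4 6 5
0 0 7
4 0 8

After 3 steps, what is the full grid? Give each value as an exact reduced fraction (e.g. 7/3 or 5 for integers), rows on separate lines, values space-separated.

After step 1:
  13/3 11/2 14/3
  17/4 17/5 25/4
  2 13/5 5
  4/3 3 5
After step 2:
  169/36 179/40 197/36
  839/240 22/5 1159/240
  611/240 16/5 377/80
  19/9 179/60 13/3
After step 3:
  9119/2160 457/96 10639/2160
  5449/1440 102/25 6989/1440
  4087/1440 2141/600 683/160
  5501/2160 2273/720 2887/720

Answer: 9119/2160 457/96 10639/2160
5449/1440 102/25 6989/1440
4087/1440 2141/600 683/160
5501/2160 2273/720 2887/720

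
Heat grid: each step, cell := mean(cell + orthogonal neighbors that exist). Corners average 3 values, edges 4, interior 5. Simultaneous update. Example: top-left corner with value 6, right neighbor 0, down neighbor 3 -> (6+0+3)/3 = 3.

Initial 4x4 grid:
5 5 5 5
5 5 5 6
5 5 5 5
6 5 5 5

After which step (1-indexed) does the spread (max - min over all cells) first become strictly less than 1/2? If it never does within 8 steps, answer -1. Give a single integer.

Step 1: max=16/3, min=5, spread=1/3
  -> spread < 1/2 first at step 1
Step 2: max=95/18, min=5, spread=5/18
Step 3: max=5611/1080, min=241/48, spread=377/2160
Step 4: max=33443/6480, min=12101/2400, spread=7703/64800
Step 5: max=4998643/972000, min=1092301/216000, spread=166577/1944000
Step 6: max=149570347/29160000, min=32853071/6480000, spread=692611/11664000
Step 7: max=4481432281/874800000, min=21939601/4320000, spread=77326157/1749600000
Step 8: max=223926732959/43740000000, min=29659488103/5832000000, spread=2961144373/87480000000

Answer: 1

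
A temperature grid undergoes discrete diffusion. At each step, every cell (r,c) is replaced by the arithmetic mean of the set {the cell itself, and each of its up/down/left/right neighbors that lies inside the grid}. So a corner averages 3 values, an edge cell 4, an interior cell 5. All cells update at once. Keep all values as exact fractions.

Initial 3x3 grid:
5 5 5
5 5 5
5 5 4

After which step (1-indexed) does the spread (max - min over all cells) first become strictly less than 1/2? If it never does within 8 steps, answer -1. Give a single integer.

Step 1: max=5, min=14/3, spread=1/3
  -> spread < 1/2 first at step 1
Step 2: max=5, min=85/18, spread=5/18
Step 3: max=5, min=1039/216, spread=41/216
Step 4: max=1789/360, min=62669/12960, spread=347/2592
Step 5: max=17843/3600, min=3781063/777600, spread=2921/31104
Step 6: max=2134517/432000, min=227451461/46656000, spread=24611/373248
Step 7: max=47943259/9720000, min=13678077967/2799360000, spread=207329/4478976
Step 8: max=2553198401/518400000, min=821778047549/167961600000, spread=1746635/53747712

Answer: 1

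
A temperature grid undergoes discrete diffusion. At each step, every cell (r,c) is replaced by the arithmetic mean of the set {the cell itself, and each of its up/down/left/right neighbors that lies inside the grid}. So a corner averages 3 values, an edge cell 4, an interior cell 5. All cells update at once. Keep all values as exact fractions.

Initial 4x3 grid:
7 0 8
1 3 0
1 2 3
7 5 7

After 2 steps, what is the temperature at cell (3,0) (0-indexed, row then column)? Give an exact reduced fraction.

Answer: 37/9

Derivation:
Step 1: cell (3,0) = 13/3
Step 2: cell (3,0) = 37/9
Full grid after step 2:
  61/18 331/120 32/9
  577/240 3 311/120
  773/240 3 143/40
  37/9 1043/240 53/12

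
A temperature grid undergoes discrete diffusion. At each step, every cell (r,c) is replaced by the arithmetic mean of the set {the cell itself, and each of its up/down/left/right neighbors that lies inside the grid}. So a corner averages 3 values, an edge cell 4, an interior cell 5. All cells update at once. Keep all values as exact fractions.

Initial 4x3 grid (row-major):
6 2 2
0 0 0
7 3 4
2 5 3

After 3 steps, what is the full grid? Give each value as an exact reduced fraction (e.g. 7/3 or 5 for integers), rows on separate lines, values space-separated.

Answer: 1031/432 5321/2400 377/216
20473/7200 4423/2000 7849/3600
22513/7200 9407/3000 787/300
4049/1080 48701/14400 2431/720

Derivation:
After step 1:
  8/3 5/2 4/3
  13/4 1 3/2
  3 19/5 5/2
  14/3 13/4 4
After step 2:
  101/36 15/8 16/9
  119/48 241/100 19/12
  883/240 271/100 59/20
  131/36 943/240 13/4
After step 3:
  1031/432 5321/2400 377/216
  20473/7200 4423/2000 7849/3600
  22513/7200 9407/3000 787/300
  4049/1080 48701/14400 2431/720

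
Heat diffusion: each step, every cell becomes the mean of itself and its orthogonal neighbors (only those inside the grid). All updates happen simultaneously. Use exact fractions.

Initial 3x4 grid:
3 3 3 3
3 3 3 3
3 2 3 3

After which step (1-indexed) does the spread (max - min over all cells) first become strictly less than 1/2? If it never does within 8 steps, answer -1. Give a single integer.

Step 1: max=3, min=8/3, spread=1/3
  -> spread < 1/2 first at step 1
Step 2: max=3, min=329/120, spread=31/120
Step 3: max=3, min=3029/1080, spread=211/1080
Step 4: max=5353/1800, min=307103/108000, spread=14077/108000
Step 5: max=320317/108000, min=2775593/972000, spread=5363/48600
Step 6: max=177131/60000, min=83739191/29160000, spread=93859/1166400
Step 7: max=286263533/97200000, min=5038525519/1749600000, spread=4568723/69984000
Step 8: max=8566381111/2916000000, min=303147564371/104976000000, spread=8387449/167961600

Answer: 1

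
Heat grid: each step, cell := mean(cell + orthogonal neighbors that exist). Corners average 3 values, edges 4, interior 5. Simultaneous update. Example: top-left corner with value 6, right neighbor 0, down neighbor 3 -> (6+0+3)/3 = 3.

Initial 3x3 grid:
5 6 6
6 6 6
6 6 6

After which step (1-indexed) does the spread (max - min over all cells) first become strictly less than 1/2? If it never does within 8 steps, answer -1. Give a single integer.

Answer: 1

Derivation:
Step 1: max=6, min=17/3, spread=1/3
  -> spread < 1/2 first at step 1
Step 2: max=6, min=103/18, spread=5/18
Step 3: max=6, min=1255/216, spread=41/216
Step 4: max=2149/360, min=75629/12960, spread=347/2592
Step 5: max=21443/3600, min=4558663/777600, spread=2921/31104
Step 6: max=2566517/432000, min=274107461/46656000, spread=24611/373248
Step 7: max=57663259/9720000, min=16477437967/2799360000, spread=207329/4478976
Step 8: max=3071598401/518400000, min=989739647549/167961600000, spread=1746635/53747712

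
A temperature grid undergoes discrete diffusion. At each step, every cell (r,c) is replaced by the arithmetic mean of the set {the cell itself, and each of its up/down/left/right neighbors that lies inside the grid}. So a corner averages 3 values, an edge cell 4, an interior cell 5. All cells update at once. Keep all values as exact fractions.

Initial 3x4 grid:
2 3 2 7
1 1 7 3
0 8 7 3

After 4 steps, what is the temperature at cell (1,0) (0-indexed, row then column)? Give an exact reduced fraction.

Step 1: cell (1,0) = 1
Step 2: cell (1,0) = 5/2
Step 3: cell (1,0) = 59/24
Step 4: cell (1,0) = 20933/7200
Full grid after step 4:
  2245/864 46661/14400 54881/14400 693/160
  20933/7200 1249/375 38131/9000 47917/10800
  2671/864 18137/4800 185893/43200 61303/12960

Answer: 20933/7200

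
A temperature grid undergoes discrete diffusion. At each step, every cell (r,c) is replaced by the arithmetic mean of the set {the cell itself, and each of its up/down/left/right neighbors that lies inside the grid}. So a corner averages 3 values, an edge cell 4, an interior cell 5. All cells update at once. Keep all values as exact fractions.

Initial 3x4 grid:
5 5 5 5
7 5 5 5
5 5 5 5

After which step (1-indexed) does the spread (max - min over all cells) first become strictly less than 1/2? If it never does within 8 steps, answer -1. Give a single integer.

Step 1: max=17/3, min=5, spread=2/3
Step 2: max=667/120, min=5, spread=67/120
Step 3: max=5837/1080, min=5, spread=437/1080
  -> spread < 1/2 first at step 3
Step 4: max=2317531/432000, min=2509/500, spread=29951/86400
Step 5: max=20655821/3888000, min=17033/3375, spread=206761/777600
Step 6: max=8232195571/1555200000, min=13665671/2700000, spread=14430763/62208000
Step 7: max=491667741689/93312000000, min=1097652727/216000000, spread=139854109/746496000
Step 8: max=29416071890251/5598720000000, min=99051228977/19440000000, spread=7114543559/44789760000

Answer: 3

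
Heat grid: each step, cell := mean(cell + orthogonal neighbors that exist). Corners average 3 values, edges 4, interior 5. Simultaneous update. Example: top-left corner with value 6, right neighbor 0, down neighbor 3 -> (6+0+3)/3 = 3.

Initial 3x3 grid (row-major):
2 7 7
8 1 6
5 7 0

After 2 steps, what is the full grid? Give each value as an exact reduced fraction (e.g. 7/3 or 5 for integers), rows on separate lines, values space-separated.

After step 1:
  17/3 17/4 20/3
  4 29/5 7/2
  20/3 13/4 13/3
After step 2:
  167/36 1343/240 173/36
  83/15 104/25 203/40
  167/36 401/80 133/36

Answer: 167/36 1343/240 173/36
83/15 104/25 203/40
167/36 401/80 133/36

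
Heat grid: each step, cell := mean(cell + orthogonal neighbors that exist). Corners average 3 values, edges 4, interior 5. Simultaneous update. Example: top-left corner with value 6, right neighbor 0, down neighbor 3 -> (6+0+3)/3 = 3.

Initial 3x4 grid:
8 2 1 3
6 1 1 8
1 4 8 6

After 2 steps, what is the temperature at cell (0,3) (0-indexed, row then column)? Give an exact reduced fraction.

Answer: 41/12

Derivation:
Step 1: cell (0,3) = 4
Step 2: cell (0,3) = 41/12
Full grid after step 2:
  37/9 773/240 251/80 41/12
  79/20 171/50 88/25 589/120
  67/18 883/240 1163/240 199/36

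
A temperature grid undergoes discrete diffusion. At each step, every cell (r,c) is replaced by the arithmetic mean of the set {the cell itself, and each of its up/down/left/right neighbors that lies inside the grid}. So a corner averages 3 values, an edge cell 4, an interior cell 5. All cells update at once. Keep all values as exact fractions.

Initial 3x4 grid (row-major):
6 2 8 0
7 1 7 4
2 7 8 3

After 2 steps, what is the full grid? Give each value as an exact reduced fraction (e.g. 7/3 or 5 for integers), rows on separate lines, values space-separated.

After step 1:
  5 17/4 17/4 4
  4 24/5 28/5 7/2
  16/3 9/2 25/4 5
After step 2:
  53/12 183/40 181/40 47/12
  287/60 463/100 122/25 181/40
  83/18 1253/240 427/80 59/12

Answer: 53/12 183/40 181/40 47/12
287/60 463/100 122/25 181/40
83/18 1253/240 427/80 59/12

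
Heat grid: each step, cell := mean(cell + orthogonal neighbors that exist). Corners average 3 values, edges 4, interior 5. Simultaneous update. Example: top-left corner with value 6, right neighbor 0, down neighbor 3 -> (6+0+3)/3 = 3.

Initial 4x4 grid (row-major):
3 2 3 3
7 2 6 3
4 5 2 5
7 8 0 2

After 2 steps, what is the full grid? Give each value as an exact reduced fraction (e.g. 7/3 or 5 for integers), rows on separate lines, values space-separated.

Answer: 7/2 18/5 61/20 43/12
363/80 183/50 379/100 269/80
1217/240 459/100 17/5 791/240
205/36 139/30 209/60 25/9

Derivation:
After step 1:
  4 5/2 7/2 3
  4 22/5 16/5 17/4
  23/4 21/5 18/5 3
  19/3 5 3 7/3
After step 2:
  7/2 18/5 61/20 43/12
  363/80 183/50 379/100 269/80
  1217/240 459/100 17/5 791/240
  205/36 139/30 209/60 25/9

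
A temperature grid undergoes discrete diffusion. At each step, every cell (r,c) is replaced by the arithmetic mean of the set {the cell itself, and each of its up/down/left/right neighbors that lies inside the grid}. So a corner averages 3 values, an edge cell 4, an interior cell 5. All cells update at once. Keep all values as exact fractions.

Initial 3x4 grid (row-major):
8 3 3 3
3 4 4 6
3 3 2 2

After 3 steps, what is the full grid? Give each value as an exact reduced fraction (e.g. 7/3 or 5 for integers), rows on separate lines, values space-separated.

After step 1:
  14/3 9/2 13/4 4
  9/2 17/5 19/5 15/4
  3 3 11/4 10/3
After step 2:
  41/9 949/240 311/80 11/3
  467/120 96/25 339/100 893/240
  7/2 243/80 773/240 59/18
After step 3:
  8929/2160 29227/7200 8939/2400 451/120
  28417/7200 2717/750 21671/6000 50599/14400
  2503/720 8159/2400 23267/7200 3679/1080

Answer: 8929/2160 29227/7200 8939/2400 451/120
28417/7200 2717/750 21671/6000 50599/14400
2503/720 8159/2400 23267/7200 3679/1080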